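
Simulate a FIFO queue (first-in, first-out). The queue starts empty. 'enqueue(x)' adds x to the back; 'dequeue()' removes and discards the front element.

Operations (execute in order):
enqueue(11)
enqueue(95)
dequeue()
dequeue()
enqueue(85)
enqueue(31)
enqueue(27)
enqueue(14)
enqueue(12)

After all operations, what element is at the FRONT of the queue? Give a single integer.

enqueue(11): queue = [11]
enqueue(95): queue = [11, 95]
dequeue(): queue = [95]
dequeue(): queue = []
enqueue(85): queue = [85]
enqueue(31): queue = [85, 31]
enqueue(27): queue = [85, 31, 27]
enqueue(14): queue = [85, 31, 27, 14]
enqueue(12): queue = [85, 31, 27, 14, 12]

Answer: 85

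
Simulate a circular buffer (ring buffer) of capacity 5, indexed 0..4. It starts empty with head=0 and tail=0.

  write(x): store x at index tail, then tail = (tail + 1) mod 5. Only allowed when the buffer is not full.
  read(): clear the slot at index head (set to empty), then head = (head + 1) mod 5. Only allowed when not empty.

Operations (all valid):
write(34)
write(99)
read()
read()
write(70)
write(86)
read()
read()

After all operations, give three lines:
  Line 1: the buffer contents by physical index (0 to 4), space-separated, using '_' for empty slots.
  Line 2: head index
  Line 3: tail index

write(34): buf=[34 _ _ _ _], head=0, tail=1, size=1
write(99): buf=[34 99 _ _ _], head=0, tail=2, size=2
read(): buf=[_ 99 _ _ _], head=1, tail=2, size=1
read(): buf=[_ _ _ _ _], head=2, tail=2, size=0
write(70): buf=[_ _ 70 _ _], head=2, tail=3, size=1
write(86): buf=[_ _ 70 86 _], head=2, tail=4, size=2
read(): buf=[_ _ _ 86 _], head=3, tail=4, size=1
read(): buf=[_ _ _ _ _], head=4, tail=4, size=0

Answer: _ _ _ _ _
4
4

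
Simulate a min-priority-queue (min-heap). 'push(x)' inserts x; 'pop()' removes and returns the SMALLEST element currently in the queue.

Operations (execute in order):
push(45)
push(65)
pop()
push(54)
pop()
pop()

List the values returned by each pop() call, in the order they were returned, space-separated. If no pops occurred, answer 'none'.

push(45): heap contents = [45]
push(65): heap contents = [45, 65]
pop() → 45: heap contents = [65]
push(54): heap contents = [54, 65]
pop() → 54: heap contents = [65]
pop() → 65: heap contents = []

Answer: 45 54 65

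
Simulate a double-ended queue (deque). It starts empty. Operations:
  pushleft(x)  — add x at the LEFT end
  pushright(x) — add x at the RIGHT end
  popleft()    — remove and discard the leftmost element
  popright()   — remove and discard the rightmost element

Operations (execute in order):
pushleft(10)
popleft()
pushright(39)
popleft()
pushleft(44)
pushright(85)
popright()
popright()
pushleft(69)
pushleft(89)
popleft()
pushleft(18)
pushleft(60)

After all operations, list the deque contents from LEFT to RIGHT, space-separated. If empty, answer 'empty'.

Answer: 60 18 69

Derivation:
pushleft(10): [10]
popleft(): []
pushright(39): [39]
popleft(): []
pushleft(44): [44]
pushright(85): [44, 85]
popright(): [44]
popright(): []
pushleft(69): [69]
pushleft(89): [89, 69]
popleft(): [69]
pushleft(18): [18, 69]
pushleft(60): [60, 18, 69]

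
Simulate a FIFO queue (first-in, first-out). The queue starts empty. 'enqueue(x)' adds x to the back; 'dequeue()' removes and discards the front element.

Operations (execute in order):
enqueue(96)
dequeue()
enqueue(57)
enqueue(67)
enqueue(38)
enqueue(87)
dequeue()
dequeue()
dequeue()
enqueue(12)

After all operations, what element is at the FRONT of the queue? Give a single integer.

enqueue(96): queue = [96]
dequeue(): queue = []
enqueue(57): queue = [57]
enqueue(67): queue = [57, 67]
enqueue(38): queue = [57, 67, 38]
enqueue(87): queue = [57, 67, 38, 87]
dequeue(): queue = [67, 38, 87]
dequeue(): queue = [38, 87]
dequeue(): queue = [87]
enqueue(12): queue = [87, 12]

Answer: 87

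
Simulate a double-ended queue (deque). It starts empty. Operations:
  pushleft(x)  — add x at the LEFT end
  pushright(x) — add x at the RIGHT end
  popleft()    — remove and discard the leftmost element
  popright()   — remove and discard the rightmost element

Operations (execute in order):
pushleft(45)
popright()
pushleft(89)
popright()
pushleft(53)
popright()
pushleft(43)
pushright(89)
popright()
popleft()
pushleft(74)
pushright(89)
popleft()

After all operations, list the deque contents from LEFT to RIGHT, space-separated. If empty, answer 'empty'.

pushleft(45): [45]
popright(): []
pushleft(89): [89]
popright(): []
pushleft(53): [53]
popright(): []
pushleft(43): [43]
pushright(89): [43, 89]
popright(): [43]
popleft(): []
pushleft(74): [74]
pushright(89): [74, 89]
popleft(): [89]

Answer: 89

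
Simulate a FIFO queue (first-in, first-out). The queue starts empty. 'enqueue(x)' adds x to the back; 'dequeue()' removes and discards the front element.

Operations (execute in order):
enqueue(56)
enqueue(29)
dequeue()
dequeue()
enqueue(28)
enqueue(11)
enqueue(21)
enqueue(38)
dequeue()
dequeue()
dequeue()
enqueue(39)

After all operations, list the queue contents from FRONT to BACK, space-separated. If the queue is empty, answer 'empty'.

Answer: 38 39

Derivation:
enqueue(56): [56]
enqueue(29): [56, 29]
dequeue(): [29]
dequeue(): []
enqueue(28): [28]
enqueue(11): [28, 11]
enqueue(21): [28, 11, 21]
enqueue(38): [28, 11, 21, 38]
dequeue(): [11, 21, 38]
dequeue(): [21, 38]
dequeue(): [38]
enqueue(39): [38, 39]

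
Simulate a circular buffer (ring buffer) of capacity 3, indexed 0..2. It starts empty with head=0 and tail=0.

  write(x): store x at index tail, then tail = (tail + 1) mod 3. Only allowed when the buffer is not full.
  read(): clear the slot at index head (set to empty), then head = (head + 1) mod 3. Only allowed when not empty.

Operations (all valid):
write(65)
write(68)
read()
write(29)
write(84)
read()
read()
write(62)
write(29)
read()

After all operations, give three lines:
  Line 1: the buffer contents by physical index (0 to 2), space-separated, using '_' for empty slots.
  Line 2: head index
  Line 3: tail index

write(65): buf=[65 _ _], head=0, tail=1, size=1
write(68): buf=[65 68 _], head=0, tail=2, size=2
read(): buf=[_ 68 _], head=1, tail=2, size=1
write(29): buf=[_ 68 29], head=1, tail=0, size=2
write(84): buf=[84 68 29], head=1, tail=1, size=3
read(): buf=[84 _ 29], head=2, tail=1, size=2
read(): buf=[84 _ _], head=0, tail=1, size=1
write(62): buf=[84 62 _], head=0, tail=2, size=2
write(29): buf=[84 62 29], head=0, tail=0, size=3
read(): buf=[_ 62 29], head=1, tail=0, size=2

Answer: _ 62 29
1
0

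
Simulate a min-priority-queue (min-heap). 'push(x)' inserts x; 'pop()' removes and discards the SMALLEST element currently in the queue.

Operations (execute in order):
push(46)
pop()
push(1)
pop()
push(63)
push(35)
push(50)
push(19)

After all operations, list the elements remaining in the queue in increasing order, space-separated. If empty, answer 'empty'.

Answer: 19 35 50 63

Derivation:
push(46): heap contents = [46]
pop() → 46: heap contents = []
push(1): heap contents = [1]
pop() → 1: heap contents = []
push(63): heap contents = [63]
push(35): heap contents = [35, 63]
push(50): heap contents = [35, 50, 63]
push(19): heap contents = [19, 35, 50, 63]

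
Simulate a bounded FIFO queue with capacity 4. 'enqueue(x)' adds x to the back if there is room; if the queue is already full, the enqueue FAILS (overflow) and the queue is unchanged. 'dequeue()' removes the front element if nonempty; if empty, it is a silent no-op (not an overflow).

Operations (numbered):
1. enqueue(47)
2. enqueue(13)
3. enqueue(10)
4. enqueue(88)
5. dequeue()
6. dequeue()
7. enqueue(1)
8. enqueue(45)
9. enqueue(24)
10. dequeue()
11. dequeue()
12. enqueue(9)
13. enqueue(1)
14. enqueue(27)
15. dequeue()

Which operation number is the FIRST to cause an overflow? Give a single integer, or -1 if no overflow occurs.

Answer: 9

Derivation:
1. enqueue(47): size=1
2. enqueue(13): size=2
3. enqueue(10): size=3
4. enqueue(88): size=4
5. dequeue(): size=3
6. dequeue(): size=2
7. enqueue(1): size=3
8. enqueue(45): size=4
9. enqueue(24): size=4=cap → OVERFLOW (fail)
10. dequeue(): size=3
11. dequeue(): size=2
12. enqueue(9): size=3
13. enqueue(1): size=4
14. enqueue(27): size=4=cap → OVERFLOW (fail)
15. dequeue(): size=3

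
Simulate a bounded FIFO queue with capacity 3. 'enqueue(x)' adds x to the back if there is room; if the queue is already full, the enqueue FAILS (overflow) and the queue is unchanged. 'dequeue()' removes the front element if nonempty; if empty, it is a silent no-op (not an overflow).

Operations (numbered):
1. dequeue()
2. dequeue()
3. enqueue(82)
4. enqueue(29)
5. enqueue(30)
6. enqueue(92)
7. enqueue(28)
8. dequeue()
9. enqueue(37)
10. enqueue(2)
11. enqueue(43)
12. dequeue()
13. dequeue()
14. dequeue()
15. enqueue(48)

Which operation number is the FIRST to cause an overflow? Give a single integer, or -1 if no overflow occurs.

Answer: 6

Derivation:
1. dequeue(): empty, no-op, size=0
2. dequeue(): empty, no-op, size=0
3. enqueue(82): size=1
4. enqueue(29): size=2
5. enqueue(30): size=3
6. enqueue(92): size=3=cap → OVERFLOW (fail)
7. enqueue(28): size=3=cap → OVERFLOW (fail)
8. dequeue(): size=2
9. enqueue(37): size=3
10. enqueue(2): size=3=cap → OVERFLOW (fail)
11. enqueue(43): size=3=cap → OVERFLOW (fail)
12. dequeue(): size=2
13. dequeue(): size=1
14. dequeue(): size=0
15. enqueue(48): size=1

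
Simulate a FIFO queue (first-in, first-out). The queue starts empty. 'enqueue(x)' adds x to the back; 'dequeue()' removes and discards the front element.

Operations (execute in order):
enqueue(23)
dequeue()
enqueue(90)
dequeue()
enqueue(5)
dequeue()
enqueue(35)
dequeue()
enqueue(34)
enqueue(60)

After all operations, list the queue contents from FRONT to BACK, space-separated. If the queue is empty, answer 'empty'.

enqueue(23): [23]
dequeue(): []
enqueue(90): [90]
dequeue(): []
enqueue(5): [5]
dequeue(): []
enqueue(35): [35]
dequeue(): []
enqueue(34): [34]
enqueue(60): [34, 60]

Answer: 34 60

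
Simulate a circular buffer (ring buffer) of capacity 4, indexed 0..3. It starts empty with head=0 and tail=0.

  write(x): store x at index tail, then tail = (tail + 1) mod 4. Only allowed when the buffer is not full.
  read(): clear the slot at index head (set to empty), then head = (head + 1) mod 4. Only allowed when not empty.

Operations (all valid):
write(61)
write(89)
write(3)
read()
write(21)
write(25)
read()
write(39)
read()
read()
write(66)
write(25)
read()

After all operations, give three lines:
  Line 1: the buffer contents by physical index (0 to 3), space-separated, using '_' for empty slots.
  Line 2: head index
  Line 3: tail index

Answer: _ 39 66 25
1
0

Derivation:
write(61): buf=[61 _ _ _], head=0, tail=1, size=1
write(89): buf=[61 89 _ _], head=0, tail=2, size=2
write(3): buf=[61 89 3 _], head=0, tail=3, size=3
read(): buf=[_ 89 3 _], head=1, tail=3, size=2
write(21): buf=[_ 89 3 21], head=1, tail=0, size=3
write(25): buf=[25 89 3 21], head=1, tail=1, size=4
read(): buf=[25 _ 3 21], head=2, tail=1, size=3
write(39): buf=[25 39 3 21], head=2, tail=2, size=4
read(): buf=[25 39 _ 21], head=3, tail=2, size=3
read(): buf=[25 39 _ _], head=0, tail=2, size=2
write(66): buf=[25 39 66 _], head=0, tail=3, size=3
write(25): buf=[25 39 66 25], head=0, tail=0, size=4
read(): buf=[_ 39 66 25], head=1, tail=0, size=3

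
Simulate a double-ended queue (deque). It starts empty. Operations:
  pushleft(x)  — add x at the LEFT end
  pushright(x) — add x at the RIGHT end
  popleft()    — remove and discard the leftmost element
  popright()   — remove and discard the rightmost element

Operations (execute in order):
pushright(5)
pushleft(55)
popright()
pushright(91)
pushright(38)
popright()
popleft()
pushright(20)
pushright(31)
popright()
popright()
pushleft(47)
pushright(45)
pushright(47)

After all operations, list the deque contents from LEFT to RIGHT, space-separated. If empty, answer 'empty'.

Answer: 47 91 45 47

Derivation:
pushright(5): [5]
pushleft(55): [55, 5]
popright(): [55]
pushright(91): [55, 91]
pushright(38): [55, 91, 38]
popright(): [55, 91]
popleft(): [91]
pushright(20): [91, 20]
pushright(31): [91, 20, 31]
popright(): [91, 20]
popright(): [91]
pushleft(47): [47, 91]
pushright(45): [47, 91, 45]
pushright(47): [47, 91, 45, 47]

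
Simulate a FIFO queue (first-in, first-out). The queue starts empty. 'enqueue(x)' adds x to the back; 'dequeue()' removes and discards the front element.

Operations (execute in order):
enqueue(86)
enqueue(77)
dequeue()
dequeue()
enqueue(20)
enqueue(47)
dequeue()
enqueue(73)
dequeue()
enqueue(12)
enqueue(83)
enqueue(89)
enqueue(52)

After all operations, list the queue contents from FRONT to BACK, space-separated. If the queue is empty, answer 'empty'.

enqueue(86): [86]
enqueue(77): [86, 77]
dequeue(): [77]
dequeue(): []
enqueue(20): [20]
enqueue(47): [20, 47]
dequeue(): [47]
enqueue(73): [47, 73]
dequeue(): [73]
enqueue(12): [73, 12]
enqueue(83): [73, 12, 83]
enqueue(89): [73, 12, 83, 89]
enqueue(52): [73, 12, 83, 89, 52]

Answer: 73 12 83 89 52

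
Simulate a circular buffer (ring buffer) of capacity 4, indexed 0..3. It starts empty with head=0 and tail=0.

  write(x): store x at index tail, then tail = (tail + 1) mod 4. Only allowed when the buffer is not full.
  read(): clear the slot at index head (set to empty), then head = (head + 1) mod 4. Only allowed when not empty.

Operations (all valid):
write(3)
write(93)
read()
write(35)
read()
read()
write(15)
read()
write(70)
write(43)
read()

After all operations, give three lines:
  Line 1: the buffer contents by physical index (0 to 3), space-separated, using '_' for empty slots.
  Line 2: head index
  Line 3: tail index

write(3): buf=[3 _ _ _], head=0, tail=1, size=1
write(93): buf=[3 93 _ _], head=0, tail=2, size=2
read(): buf=[_ 93 _ _], head=1, tail=2, size=1
write(35): buf=[_ 93 35 _], head=1, tail=3, size=2
read(): buf=[_ _ 35 _], head=2, tail=3, size=1
read(): buf=[_ _ _ _], head=3, tail=3, size=0
write(15): buf=[_ _ _ 15], head=3, tail=0, size=1
read(): buf=[_ _ _ _], head=0, tail=0, size=0
write(70): buf=[70 _ _ _], head=0, tail=1, size=1
write(43): buf=[70 43 _ _], head=0, tail=2, size=2
read(): buf=[_ 43 _ _], head=1, tail=2, size=1

Answer: _ 43 _ _
1
2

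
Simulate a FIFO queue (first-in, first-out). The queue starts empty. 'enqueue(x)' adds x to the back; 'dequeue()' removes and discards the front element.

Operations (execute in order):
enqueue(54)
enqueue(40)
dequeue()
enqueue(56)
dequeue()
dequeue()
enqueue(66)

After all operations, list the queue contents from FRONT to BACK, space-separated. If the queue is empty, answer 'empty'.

Answer: 66

Derivation:
enqueue(54): [54]
enqueue(40): [54, 40]
dequeue(): [40]
enqueue(56): [40, 56]
dequeue(): [56]
dequeue(): []
enqueue(66): [66]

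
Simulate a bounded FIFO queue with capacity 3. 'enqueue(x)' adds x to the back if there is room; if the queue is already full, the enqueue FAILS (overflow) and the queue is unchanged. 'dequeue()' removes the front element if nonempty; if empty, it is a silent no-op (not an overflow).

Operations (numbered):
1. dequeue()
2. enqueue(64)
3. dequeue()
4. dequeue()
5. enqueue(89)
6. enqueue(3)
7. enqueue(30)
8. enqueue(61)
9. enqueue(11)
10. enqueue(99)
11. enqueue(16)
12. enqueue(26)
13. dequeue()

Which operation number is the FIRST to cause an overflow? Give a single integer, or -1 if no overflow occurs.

1. dequeue(): empty, no-op, size=0
2. enqueue(64): size=1
3. dequeue(): size=0
4. dequeue(): empty, no-op, size=0
5. enqueue(89): size=1
6. enqueue(3): size=2
7. enqueue(30): size=3
8. enqueue(61): size=3=cap → OVERFLOW (fail)
9. enqueue(11): size=3=cap → OVERFLOW (fail)
10. enqueue(99): size=3=cap → OVERFLOW (fail)
11. enqueue(16): size=3=cap → OVERFLOW (fail)
12. enqueue(26): size=3=cap → OVERFLOW (fail)
13. dequeue(): size=2

Answer: 8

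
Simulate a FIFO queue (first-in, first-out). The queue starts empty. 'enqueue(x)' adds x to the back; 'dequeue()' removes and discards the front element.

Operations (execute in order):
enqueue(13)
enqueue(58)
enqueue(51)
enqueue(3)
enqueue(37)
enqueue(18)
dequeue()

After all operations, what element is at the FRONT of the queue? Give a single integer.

enqueue(13): queue = [13]
enqueue(58): queue = [13, 58]
enqueue(51): queue = [13, 58, 51]
enqueue(3): queue = [13, 58, 51, 3]
enqueue(37): queue = [13, 58, 51, 3, 37]
enqueue(18): queue = [13, 58, 51, 3, 37, 18]
dequeue(): queue = [58, 51, 3, 37, 18]

Answer: 58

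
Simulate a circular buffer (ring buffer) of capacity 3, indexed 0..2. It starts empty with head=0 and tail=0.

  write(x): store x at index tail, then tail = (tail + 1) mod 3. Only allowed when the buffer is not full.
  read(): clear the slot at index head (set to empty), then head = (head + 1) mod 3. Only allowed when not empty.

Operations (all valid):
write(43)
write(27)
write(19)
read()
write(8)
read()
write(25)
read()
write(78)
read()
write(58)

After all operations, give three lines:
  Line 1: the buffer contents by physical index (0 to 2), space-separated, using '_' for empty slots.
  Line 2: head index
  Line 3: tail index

Answer: 58 25 78
1
1

Derivation:
write(43): buf=[43 _ _], head=0, tail=1, size=1
write(27): buf=[43 27 _], head=0, tail=2, size=2
write(19): buf=[43 27 19], head=0, tail=0, size=3
read(): buf=[_ 27 19], head=1, tail=0, size=2
write(8): buf=[8 27 19], head=1, tail=1, size=3
read(): buf=[8 _ 19], head=2, tail=1, size=2
write(25): buf=[8 25 19], head=2, tail=2, size=3
read(): buf=[8 25 _], head=0, tail=2, size=2
write(78): buf=[8 25 78], head=0, tail=0, size=3
read(): buf=[_ 25 78], head=1, tail=0, size=2
write(58): buf=[58 25 78], head=1, tail=1, size=3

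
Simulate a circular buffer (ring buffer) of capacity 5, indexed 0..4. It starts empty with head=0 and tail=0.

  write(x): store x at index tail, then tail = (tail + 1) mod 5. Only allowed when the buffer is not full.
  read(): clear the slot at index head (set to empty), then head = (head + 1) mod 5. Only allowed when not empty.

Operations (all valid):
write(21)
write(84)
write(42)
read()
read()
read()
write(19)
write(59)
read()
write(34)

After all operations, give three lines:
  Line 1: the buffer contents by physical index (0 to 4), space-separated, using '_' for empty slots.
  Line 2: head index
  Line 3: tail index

write(21): buf=[21 _ _ _ _], head=0, tail=1, size=1
write(84): buf=[21 84 _ _ _], head=0, tail=2, size=2
write(42): buf=[21 84 42 _ _], head=0, tail=3, size=3
read(): buf=[_ 84 42 _ _], head=1, tail=3, size=2
read(): buf=[_ _ 42 _ _], head=2, tail=3, size=1
read(): buf=[_ _ _ _ _], head=3, tail=3, size=0
write(19): buf=[_ _ _ 19 _], head=3, tail=4, size=1
write(59): buf=[_ _ _ 19 59], head=3, tail=0, size=2
read(): buf=[_ _ _ _ 59], head=4, tail=0, size=1
write(34): buf=[34 _ _ _ 59], head=4, tail=1, size=2

Answer: 34 _ _ _ 59
4
1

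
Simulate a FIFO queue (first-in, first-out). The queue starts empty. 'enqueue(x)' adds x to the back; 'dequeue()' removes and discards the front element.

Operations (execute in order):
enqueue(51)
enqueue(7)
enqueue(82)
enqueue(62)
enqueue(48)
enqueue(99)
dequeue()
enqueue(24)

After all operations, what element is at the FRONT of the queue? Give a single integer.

Answer: 7

Derivation:
enqueue(51): queue = [51]
enqueue(7): queue = [51, 7]
enqueue(82): queue = [51, 7, 82]
enqueue(62): queue = [51, 7, 82, 62]
enqueue(48): queue = [51, 7, 82, 62, 48]
enqueue(99): queue = [51, 7, 82, 62, 48, 99]
dequeue(): queue = [7, 82, 62, 48, 99]
enqueue(24): queue = [7, 82, 62, 48, 99, 24]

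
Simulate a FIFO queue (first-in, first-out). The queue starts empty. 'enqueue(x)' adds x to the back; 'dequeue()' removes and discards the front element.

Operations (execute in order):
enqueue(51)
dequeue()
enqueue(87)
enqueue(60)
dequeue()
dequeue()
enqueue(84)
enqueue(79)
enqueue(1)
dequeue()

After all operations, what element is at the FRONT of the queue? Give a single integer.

Answer: 79

Derivation:
enqueue(51): queue = [51]
dequeue(): queue = []
enqueue(87): queue = [87]
enqueue(60): queue = [87, 60]
dequeue(): queue = [60]
dequeue(): queue = []
enqueue(84): queue = [84]
enqueue(79): queue = [84, 79]
enqueue(1): queue = [84, 79, 1]
dequeue(): queue = [79, 1]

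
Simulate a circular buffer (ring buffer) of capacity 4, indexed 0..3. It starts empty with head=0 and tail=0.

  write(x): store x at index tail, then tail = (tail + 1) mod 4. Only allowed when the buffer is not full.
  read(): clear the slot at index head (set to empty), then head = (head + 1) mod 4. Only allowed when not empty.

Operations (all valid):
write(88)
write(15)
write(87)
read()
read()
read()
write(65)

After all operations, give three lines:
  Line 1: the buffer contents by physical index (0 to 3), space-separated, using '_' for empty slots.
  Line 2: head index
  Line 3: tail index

write(88): buf=[88 _ _ _], head=0, tail=1, size=1
write(15): buf=[88 15 _ _], head=0, tail=2, size=2
write(87): buf=[88 15 87 _], head=0, tail=3, size=3
read(): buf=[_ 15 87 _], head=1, tail=3, size=2
read(): buf=[_ _ 87 _], head=2, tail=3, size=1
read(): buf=[_ _ _ _], head=3, tail=3, size=0
write(65): buf=[_ _ _ 65], head=3, tail=0, size=1

Answer: _ _ _ 65
3
0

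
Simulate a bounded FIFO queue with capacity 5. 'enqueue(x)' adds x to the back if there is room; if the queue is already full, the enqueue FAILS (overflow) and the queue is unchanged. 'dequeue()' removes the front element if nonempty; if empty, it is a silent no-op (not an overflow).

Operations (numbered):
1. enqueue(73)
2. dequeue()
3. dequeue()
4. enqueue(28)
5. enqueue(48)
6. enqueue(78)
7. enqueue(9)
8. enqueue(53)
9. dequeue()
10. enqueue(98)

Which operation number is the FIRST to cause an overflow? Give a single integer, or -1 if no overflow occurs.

1. enqueue(73): size=1
2. dequeue(): size=0
3. dequeue(): empty, no-op, size=0
4. enqueue(28): size=1
5. enqueue(48): size=2
6. enqueue(78): size=3
7. enqueue(9): size=4
8. enqueue(53): size=5
9. dequeue(): size=4
10. enqueue(98): size=5

Answer: -1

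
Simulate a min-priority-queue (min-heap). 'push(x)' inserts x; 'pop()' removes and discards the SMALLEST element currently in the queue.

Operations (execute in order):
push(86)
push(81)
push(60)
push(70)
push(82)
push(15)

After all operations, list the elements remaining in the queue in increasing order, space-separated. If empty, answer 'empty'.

Answer: 15 60 70 81 82 86

Derivation:
push(86): heap contents = [86]
push(81): heap contents = [81, 86]
push(60): heap contents = [60, 81, 86]
push(70): heap contents = [60, 70, 81, 86]
push(82): heap contents = [60, 70, 81, 82, 86]
push(15): heap contents = [15, 60, 70, 81, 82, 86]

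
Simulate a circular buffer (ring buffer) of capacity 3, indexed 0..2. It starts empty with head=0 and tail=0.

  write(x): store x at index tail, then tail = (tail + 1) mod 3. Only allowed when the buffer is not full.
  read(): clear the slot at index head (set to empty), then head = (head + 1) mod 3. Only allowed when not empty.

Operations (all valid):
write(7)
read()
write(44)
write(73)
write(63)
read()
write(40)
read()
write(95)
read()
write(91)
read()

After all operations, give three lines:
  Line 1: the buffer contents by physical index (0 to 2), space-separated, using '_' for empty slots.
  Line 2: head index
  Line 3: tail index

Answer: 91 _ 95
2
1

Derivation:
write(7): buf=[7 _ _], head=0, tail=1, size=1
read(): buf=[_ _ _], head=1, tail=1, size=0
write(44): buf=[_ 44 _], head=1, tail=2, size=1
write(73): buf=[_ 44 73], head=1, tail=0, size=2
write(63): buf=[63 44 73], head=1, tail=1, size=3
read(): buf=[63 _ 73], head=2, tail=1, size=2
write(40): buf=[63 40 73], head=2, tail=2, size=3
read(): buf=[63 40 _], head=0, tail=2, size=2
write(95): buf=[63 40 95], head=0, tail=0, size=3
read(): buf=[_ 40 95], head=1, tail=0, size=2
write(91): buf=[91 40 95], head=1, tail=1, size=3
read(): buf=[91 _ 95], head=2, tail=1, size=2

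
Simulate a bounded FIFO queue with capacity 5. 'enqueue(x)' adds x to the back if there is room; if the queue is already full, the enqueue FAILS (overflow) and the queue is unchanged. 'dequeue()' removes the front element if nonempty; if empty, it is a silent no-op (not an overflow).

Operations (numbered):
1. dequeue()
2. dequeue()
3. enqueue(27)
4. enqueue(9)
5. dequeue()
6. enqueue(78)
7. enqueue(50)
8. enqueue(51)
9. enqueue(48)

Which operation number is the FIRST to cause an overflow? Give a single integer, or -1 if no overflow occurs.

1. dequeue(): empty, no-op, size=0
2. dequeue(): empty, no-op, size=0
3. enqueue(27): size=1
4. enqueue(9): size=2
5. dequeue(): size=1
6. enqueue(78): size=2
7. enqueue(50): size=3
8. enqueue(51): size=4
9. enqueue(48): size=5

Answer: -1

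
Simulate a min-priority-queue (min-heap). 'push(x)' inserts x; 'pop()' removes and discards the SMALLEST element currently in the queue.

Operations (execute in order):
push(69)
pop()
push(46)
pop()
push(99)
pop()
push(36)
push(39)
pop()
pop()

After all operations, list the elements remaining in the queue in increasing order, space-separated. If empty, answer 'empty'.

Answer: empty

Derivation:
push(69): heap contents = [69]
pop() → 69: heap contents = []
push(46): heap contents = [46]
pop() → 46: heap contents = []
push(99): heap contents = [99]
pop() → 99: heap contents = []
push(36): heap contents = [36]
push(39): heap contents = [36, 39]
pop() → 36: heap contents = [39]
pop() → 39: heap contents = []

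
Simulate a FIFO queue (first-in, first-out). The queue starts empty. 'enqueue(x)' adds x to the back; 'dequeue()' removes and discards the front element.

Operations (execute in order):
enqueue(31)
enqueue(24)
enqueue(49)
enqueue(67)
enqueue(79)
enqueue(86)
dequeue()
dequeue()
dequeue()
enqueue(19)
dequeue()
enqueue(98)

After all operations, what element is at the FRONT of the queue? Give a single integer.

enqueue(31): queue = [31]
enqueue(24): queue = [31, 24]
enqueue(49): queue = [31, 24, 49]
enqueue(67): queue = [31, 24, 49, 67]
enqueue(79): queue = [31, 24, 49, 67, 79]
enqueue(86): queue = [31, 24, 49, 67, 79, 86]
dequeue(): queue = [24, 49, 67, 79, 86]
dequeue(): queue = [49, 67, 79, 86]
dequeue(): queue = [67, 79, 86]
enqueue(19): queue = [67, 79, 86, 19]
dequeue(): queue = [79, 86, 19]
enqueue(98): queue = [79, 86, 19, 98]

Answer: 79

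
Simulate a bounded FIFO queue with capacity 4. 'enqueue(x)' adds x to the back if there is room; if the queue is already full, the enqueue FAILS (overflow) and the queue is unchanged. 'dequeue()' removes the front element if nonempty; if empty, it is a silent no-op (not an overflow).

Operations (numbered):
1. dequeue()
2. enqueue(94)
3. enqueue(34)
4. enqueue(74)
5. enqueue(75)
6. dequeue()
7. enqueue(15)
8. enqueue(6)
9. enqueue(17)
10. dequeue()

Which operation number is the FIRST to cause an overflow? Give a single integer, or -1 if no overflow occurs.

Answer: 8

Derivation:
1. dequeue(): empty, no-op, size=0
2. enqueue(94): size=1
3. enqueue(34): size=2
4. enqueue(74): size=3
5. enqueue(75): size=4
6. dequeue(): size=3
7. enqueue(15): size=4
8. enqueue(6): size=4=cap → OVERFLOW (fail)
9. enqueue(17): size=4=cap → OVERFLOW (fail)
10. dequeue(): size=3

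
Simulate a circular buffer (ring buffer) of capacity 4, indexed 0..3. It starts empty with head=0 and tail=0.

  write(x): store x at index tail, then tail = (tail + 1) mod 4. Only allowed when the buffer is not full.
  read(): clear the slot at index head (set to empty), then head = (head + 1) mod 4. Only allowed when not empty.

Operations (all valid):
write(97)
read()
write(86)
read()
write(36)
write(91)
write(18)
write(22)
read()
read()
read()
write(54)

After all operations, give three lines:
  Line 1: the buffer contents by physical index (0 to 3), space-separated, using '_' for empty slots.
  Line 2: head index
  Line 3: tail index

write(97): buf=[97 _ _ _], head=0, tail=1, size=1
read(): buf=[_ _ _ _], head=1, tail=1, size=0
write(86): buf=[_ 86 _ _], head=1, tail=2, size=1
read(): buf=[_ _ _ _], head=2, tail=2, size=0
write(36): buf=[_ _ 36 _], head=2, tail=3, size=1
write(91): buf=[_ _ 36 91], head=2, tail=0, size=2
write(18): buf=[18 _ 36 91], head=2, tail=1, size=3
write(22): buf=[18 22 36 91], head=2, tail=2, size=4
read(): buf=[18 22 _ 91], head=3, tail=2, size=3
read(): buf=[18 22 _ _], head=0, tail=2, size=2
read(): buf=[_ 22 _ _], head=1, tail=2, size=1
write(54): buf=[_ 22 54 _], head=1, tail=3, size=2

Answer: _ 22 54 _
1
3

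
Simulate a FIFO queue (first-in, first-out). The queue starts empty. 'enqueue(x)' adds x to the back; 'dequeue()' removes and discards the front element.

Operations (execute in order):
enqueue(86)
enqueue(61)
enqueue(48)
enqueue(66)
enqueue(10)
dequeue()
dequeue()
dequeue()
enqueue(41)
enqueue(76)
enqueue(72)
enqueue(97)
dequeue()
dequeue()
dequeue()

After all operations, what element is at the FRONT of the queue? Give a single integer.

enqueue(86): queue = [86]
enqueue(61): queue = [86, 61]
enqueue(48): queue = [86, 61, 48]
enqueue(66): queue = [86, 61, 48, 66]
enqueue(10): queue = [86, 61, 48, 66, 10]
dequeue(): queue = [61, 48, 66, 10]
dequeue(): queue = [48, 66, 10]
dequeue(): queue = [66, 10]
enqueue(41): queue = [66, 10, 41]
enqueue(76): queue = [66, 10, 41, 76]
enqueue(72): queue = [66, 10, 41, 76, 72]
enqueue(97): queue = [66, 10, 41, 76, 72, 97]
dequeue(): queue = [10, 41, 76, 72, 97]
dequeue(): queue = [41, 76, 72, 97]
dequeue(): queue = [76, 72, 97]

Answer: 76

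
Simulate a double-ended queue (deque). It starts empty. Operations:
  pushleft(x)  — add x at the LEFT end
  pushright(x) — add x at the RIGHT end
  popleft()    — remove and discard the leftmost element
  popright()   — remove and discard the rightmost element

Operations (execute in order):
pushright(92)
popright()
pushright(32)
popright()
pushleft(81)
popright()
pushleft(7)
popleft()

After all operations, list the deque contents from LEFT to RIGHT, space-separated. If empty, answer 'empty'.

Answer: empty

Derivation:
pushright(92): [92]
popright(): []
pushright(32): [32]
popright(): []
pushleft(81): [81]
popright(): []
pushleft(7): [7]
popleft(): []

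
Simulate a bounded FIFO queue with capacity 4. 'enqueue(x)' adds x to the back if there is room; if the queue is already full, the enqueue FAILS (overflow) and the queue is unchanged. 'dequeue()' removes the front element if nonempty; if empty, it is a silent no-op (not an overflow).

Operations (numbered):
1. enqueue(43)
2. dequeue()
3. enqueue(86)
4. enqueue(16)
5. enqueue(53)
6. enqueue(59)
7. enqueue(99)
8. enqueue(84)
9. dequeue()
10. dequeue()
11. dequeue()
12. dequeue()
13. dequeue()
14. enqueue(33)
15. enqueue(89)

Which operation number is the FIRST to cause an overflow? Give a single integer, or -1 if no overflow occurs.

1. enqueue(43): size=1
2. dequeue(): size=0
3. enqueue(86): size=1
4. enqueue(16): size=2
5. enqueue(53): size=3
6. enqueue(59): size=4
7. enqueue(99): size=4=cap → OVERFLOW (fail)
8. enqueue(84): size=4=cap → OVERFLOW (fail)
9. dequeue(): size=3
10. dequeue(): size=2
11. dequeue(): size=1
12. dequeue(): size=0
13. dequeue(): empty, no-op, size=0
14. enqueue(33): size=1
15. enqueue(89): size=2

Answer: 7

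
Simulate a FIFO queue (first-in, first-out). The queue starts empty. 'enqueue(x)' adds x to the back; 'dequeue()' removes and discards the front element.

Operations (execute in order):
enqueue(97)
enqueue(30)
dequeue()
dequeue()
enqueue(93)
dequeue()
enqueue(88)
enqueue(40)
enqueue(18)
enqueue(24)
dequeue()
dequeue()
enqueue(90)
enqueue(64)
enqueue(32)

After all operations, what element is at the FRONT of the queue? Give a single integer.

enqueue(97): queue = [97]
enqueue(30): queue = [97, 30]
dequeue(): queue = [30]
dequeue(): queue = []
enqueue(93): queue = [93]
dequeue(): queue = []
enqueue(88): queue = [88]
enqueue(40): queue = [88, 40]
enqueue(18): queue = [88, 40, 18]
enqueue(24): queue = [88, 40, 18, 24]
dequeue(): queue = [40, 18, 24]
dequeue(): queue = [18, 24]
enqueue(90): queue = [18, 24, 90]
enqueue(64): queue = [18, 24, 90, 64]
enqueue(32): queue = [18, 24, 90, 64, 32]

Answer: 18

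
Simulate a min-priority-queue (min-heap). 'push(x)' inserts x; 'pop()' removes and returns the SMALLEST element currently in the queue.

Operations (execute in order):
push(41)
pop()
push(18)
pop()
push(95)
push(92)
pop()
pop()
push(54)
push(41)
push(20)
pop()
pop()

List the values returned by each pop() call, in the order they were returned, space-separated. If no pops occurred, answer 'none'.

push(41): heap contents = [41]
pop() → 41: heap contents = []
push(18): heap contents = [18]
pop() → 18: heap contents = []
push(95): heap contents = [95]
push(92): heap contents = [92, 95]
pop() → 92: heap contents = [95]
pop() → 95: heap contents = []
push(54): heap contents = [54]
push(41): heap contents = [41, 54]
push(20): heap contents = [20, 41, 54]
pop() → 20: heap contents = [41, 54]
pop() → 41: heap contents = [54]

Answer: 41 18 92 95 20 41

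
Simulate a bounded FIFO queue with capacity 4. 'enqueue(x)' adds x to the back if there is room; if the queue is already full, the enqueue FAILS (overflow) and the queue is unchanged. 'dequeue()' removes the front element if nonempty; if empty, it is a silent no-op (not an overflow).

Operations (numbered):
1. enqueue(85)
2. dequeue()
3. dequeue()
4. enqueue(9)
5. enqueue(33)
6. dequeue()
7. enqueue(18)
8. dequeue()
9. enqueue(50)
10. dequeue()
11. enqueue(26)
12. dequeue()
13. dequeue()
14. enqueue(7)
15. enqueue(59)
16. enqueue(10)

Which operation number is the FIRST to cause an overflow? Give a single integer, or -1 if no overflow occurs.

Answer: -1

Derivation:
1. enqueue(85): size=1
2. dequeue(): size=0
3. dequeue(): empty, no-op, size=0
4. enqueue(9): size=1
5. enqueue(33): size=2
6. dequeue(): size=1
7. enqueue(18): size=2
8. dequeue(): size=1
9. enqueue(50): size=2
10. dequeue(): size=1
11. enqueue(26): size=2
12. dequeue(): size=1
13. dequeue(): size=0
14. enqueue(7): size=1
15. enqueue(59): size=2
16. enqueue(10): size=3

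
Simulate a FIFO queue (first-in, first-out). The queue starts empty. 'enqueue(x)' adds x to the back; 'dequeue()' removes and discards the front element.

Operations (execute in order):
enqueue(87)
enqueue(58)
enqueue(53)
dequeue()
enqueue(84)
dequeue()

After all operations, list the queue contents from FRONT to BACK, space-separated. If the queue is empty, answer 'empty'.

enqueue(87): [87]
enqueue(58): [87, 58]
enqueue(53): [87, 58, 53]
dequeue(): [58, 53]
enqueue(84): [58, 53, 84]
dequeue(): [53, 84]

Answer: 53 84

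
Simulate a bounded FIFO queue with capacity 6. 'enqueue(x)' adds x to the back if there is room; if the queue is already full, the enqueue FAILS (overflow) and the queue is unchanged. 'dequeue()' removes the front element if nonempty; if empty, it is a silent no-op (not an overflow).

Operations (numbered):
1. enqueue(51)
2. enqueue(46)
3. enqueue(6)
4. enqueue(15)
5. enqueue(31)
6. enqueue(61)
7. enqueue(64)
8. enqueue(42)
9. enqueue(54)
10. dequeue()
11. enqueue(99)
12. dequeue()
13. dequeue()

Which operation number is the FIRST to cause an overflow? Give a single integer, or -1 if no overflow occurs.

1. enqueue(51): size=1
2. enqueue(46): size=2
3. enqueue(6): size=3
4. enqueue(15): size=4
5. enqueue(31): size=5
6. enqueue(61): size=6
7. enqueue(64): size=6=cap → OVERFLOW (fail)
8. enqueue(42): size=6=cap → OVERFLOW (fail)
9. enqueue(54): size=6=cap → OVERFLOW (fail)
10. dequeue(): size=5
11. enqueue(99): size=6
12. dequeue(): size=5
13. dequeue(): size=4

Answer: 7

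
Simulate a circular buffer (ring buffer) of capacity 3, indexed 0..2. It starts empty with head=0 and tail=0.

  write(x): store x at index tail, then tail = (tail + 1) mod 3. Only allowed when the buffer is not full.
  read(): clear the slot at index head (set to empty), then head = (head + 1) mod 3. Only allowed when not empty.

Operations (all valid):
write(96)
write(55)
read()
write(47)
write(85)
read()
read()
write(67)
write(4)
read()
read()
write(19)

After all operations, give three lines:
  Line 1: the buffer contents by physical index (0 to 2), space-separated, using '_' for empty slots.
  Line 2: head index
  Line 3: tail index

write(96): buf=[96 _ _], head=0, tail=1, size=1
write(55): buf=[96 55 _], head=0, tail=2, size=2
read(): buf=[_ 55 _], head=1, tail=2, size=1
write(47): buf=[_ 55 47], head=1, tail=0, size=2
write(85): buf=[85 55 47], head=1, tail=1, size=3
read(): buf=[85 _ 47], head=2, tail=1, size=2
read(): buf=[85 _ _], head=0, tail=1, size=1
write(67): buf=[85 67 _], head=0, tail=2, size=2
write(4): buf=[85 67 4], head=0, tail=0, size=3
read(): buf=[_ 67 4], head=1, tail=0, size=2
read(): buf=[_ _ 4], head=2, tail=0, size=1
write(19): buf=[19 _ 4], head=2, tail=1, size=2

Answer: 19 _ 4
2
1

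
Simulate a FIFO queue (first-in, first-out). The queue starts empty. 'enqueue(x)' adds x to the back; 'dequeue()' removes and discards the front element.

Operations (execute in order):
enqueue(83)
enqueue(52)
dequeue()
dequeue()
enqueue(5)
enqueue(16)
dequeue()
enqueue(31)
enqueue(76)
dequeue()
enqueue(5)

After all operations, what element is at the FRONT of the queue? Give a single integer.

Answer: 31

Derivation:
enqueue(83): queue = [83]
enqueue(52): queue = [83, 52]
dequeue(): queue = [52]
dequeue(): queue = []
enqueue(5): queue = [5]
enqueue(16): queue = [5, 16]
dequeue(): queue = [16]
enqueue(31): queue = [16, 31]
enqueue(76): queue = [16, 31, 76]
dequeue(): queue = [31, 76]
enqueue(5): queue = [31, 76, 5]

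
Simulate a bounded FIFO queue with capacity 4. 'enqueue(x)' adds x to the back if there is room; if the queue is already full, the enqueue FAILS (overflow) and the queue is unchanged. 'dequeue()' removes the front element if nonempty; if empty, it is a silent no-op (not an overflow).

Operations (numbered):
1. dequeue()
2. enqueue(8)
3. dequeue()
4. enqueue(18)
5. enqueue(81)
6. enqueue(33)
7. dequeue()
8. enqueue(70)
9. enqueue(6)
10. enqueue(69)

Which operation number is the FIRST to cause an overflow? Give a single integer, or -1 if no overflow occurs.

1. dequeue(): empty, no-op, size=0
2. enqueue(8): size=1
3. dequeue(): size=0
4. enqueue(18): size=1
5. enqueue(81): size=2
6. enqueue(33): size=3
7. dequeue(): size=2
8. enqueue(70): size=3
9. enqueue(6): size=4
10. enqueue(69): size=4=cap → OVERFLOW (fail)

Answer: 10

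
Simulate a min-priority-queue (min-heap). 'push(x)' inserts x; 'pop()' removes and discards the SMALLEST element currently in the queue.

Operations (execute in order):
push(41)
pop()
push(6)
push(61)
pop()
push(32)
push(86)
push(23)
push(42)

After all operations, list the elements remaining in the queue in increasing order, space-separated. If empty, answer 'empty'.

push(41): heap contents = [41]
pop() → 41: heap contents = []
push(6): heap contents = [6]
push(61): heap contents = [6, 61]
pop() → 6: heap contents = [61]
push(32): heap contents = [32, 61]
push(86): heap contents = [32, 61, 86]
push(23): heap contents = [23, 32, 61, 86]
push(42): heap contents = [23, 32, 42, 61, 86]

Answer: 23 32 42 61 86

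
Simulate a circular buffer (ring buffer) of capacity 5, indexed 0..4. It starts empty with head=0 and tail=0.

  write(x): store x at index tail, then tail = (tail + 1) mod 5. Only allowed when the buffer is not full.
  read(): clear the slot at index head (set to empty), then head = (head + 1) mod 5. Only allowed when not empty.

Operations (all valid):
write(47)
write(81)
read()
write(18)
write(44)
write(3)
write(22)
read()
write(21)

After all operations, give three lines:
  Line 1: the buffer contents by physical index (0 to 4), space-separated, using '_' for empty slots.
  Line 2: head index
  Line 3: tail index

write(47): buf=[47 _ _ _ _], head=0, tail=1, size=1
write(81): buf=[47 81 _ _ _], head=0, tail=2, size=2
read(): buf=[_ 81 _ _ _], head=1, tail=2, size=1
write(18): buf=[_ 81 18 _ _], head=1, tail=3, size=2
write(44): buf=[_ 81 18 44 _], head=1, tail=4, size=3
write(3): buf=[_ 81 18 44 3], head=1, tail=0, size=4
write(22): buf=[22 81 18 44 3], head=1, tail=1, size=5
read(): buf=[22 _ 18 44 3], head=2, tail=1, size=4
write(21): buf=[22 21 18 44 3], head=2, tail=2, size=5

Answer: 22 21 18 44 3
2
2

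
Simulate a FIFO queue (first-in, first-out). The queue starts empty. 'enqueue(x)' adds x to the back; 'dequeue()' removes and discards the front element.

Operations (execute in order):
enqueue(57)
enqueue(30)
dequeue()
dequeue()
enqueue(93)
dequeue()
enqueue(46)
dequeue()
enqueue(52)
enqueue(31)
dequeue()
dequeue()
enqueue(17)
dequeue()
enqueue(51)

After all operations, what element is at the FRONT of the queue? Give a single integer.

enqueue(57): queue = [57]
enqueue(30): queue = [57, 30]
dequeue(): queue = [30]
dequeue(): queue = []
enqueue(93): queue = [93]
dequeue(): queue = []
enqueue(46): queue = [46]
dequeue(): queue = []
enqueue(52): queue = [52]
enqueue(31): queue = [52, 31]
dequeue(): queue = [31]
dequeue(): queue = []
enqueue(17): queue = [17]
dequeue(): queue = []
enqueue(51): queue = [51]

Answer: 51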